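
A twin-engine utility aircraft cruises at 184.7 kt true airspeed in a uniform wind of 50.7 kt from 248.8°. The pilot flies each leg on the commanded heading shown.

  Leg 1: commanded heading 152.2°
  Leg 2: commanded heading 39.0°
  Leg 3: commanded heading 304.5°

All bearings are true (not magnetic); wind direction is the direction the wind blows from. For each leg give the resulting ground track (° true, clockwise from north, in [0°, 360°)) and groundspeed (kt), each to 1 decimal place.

Leg 1: heading 152.2°; drift -14.8° → track 137.4°, groundspeed 197.1 kt
Leg 2: heading 39.0°; drift +6.3° → track 45.3°, groundspeed 230.1 kt
Leg 3: heading 304.5°; drift +15.0° → track 319.5°, groundspeed 161.6 kt

Leg 1: track=137.4°, groundspeed=197.1 kt
Leg 2: track=45.3°, groundspeed=230.1 kt
Leg 3: track=319.5°, groundspeed=161.6 kt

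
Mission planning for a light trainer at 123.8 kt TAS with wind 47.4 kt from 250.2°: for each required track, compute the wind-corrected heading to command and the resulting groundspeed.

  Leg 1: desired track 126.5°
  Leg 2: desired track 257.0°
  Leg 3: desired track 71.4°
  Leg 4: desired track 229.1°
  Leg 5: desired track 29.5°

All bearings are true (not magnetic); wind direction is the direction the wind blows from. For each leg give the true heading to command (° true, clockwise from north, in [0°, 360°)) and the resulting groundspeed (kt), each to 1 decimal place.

Leg 1: heading=145.1°, groundspeed=143.7 kt
Leg 2: heading=254.4°, groundspeed=76.6 kt
Leg 3: heading=71.9°, groundspeed=171.2 kt
Leg 4: heading=237.0°, groundspeed=78.4 kt
Leg 5: heading=15.0°, groundspeed=155.8 kt

Leg 1: desired track 126.5°; wind correction +18.6° → command heading 145.1°, groundspeed 143.7 kt
Leg 2: desired track 257.0°; wind correction -2.6° → command heading 254.4°, groundspeed 76.6 kt
Leg 3: desired track 71.4°; wind correction +0.5° → command heading 71.9°, groundspeed 171.2 kt
Leg 4: desired track 229.1°; wind correction +7.9° → command heading 237.0°, groundspeed 78.4 kt
Leg 5: desired track 29.5°; wind correction -14.5° → command heading 15.0°, groundspeed 155.8 kt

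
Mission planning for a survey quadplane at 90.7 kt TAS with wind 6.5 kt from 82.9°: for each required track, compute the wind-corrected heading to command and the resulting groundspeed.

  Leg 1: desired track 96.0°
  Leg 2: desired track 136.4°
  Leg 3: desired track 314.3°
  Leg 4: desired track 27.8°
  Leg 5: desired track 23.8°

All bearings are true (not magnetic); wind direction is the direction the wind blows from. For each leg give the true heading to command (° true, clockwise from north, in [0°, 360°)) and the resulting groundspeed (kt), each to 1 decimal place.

Leg 1: desired track 96.0°; wind correction -0.9° → command heading 95.1°, groundspeed 84.4 kt
Leg 2: desired track 136.4°; wind correction -3.3° → command heading 133.1°, groundspeed 86.7 kt
Leg 3: desired track 314.3°; wind correction +3.2° → command heading 317.5°, groundspeed 94.6 kt
Leg 4: desired track 27.8°; wind correction +3.4° → command heading 31.2°, groundspeed 86.8 kt
Leg 5: desired track 23.8°; wind correction +3.5° → command heading 27.3°, groundspeed 87.2 kt

Leg 1: heading=95.1°, groundspeed=84.4 kt
Leg 2: heading=133.1°, groundspeed=86.7 kt
Leg 3: heading=317.5°, groundspeed=94.6 kt
Leg 4: heading=31.2°, groundspeed=86.8 kt
Leg 5: heading=27.3°, groundspeed=87.2 kt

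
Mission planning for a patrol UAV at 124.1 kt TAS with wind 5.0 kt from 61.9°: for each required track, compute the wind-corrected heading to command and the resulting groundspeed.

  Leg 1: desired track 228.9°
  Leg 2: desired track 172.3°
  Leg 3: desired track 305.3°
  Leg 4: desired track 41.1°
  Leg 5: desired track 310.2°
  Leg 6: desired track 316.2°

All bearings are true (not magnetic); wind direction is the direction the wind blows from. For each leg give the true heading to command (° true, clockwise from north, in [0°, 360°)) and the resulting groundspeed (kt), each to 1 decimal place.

Leg 1: desired track 228.9°; wind correction -0.5° → command heading 228.4°, groundspeed 129.0 kt
Leg 2: desired track 172.3°; wind correction -2.2° → command heading 170.1°, groundspeed 125.8 kt
Leg 3: desired track 305.3°; wind correction +2.1° → command heading 307.4°, groundspeed 126.3 kt
Leg 4: desired track 41.1°; wind correction +0.8° → command heading 41.9°, groundspeed 119.4 kt
Leg 5: desired track 310.2°; wind correction +2.1° → command heading 312.3°, groundspeed 125.9 kt
Leg 6: desired track 316.2°; wind correction +2.2° → command heading 318.4°, groundspeed 125.4 kt

Leg 1: heading=228.4°, groundspeed=129.0 kt
Leg 2: heading=170.1°, groundspeed=125.8 kt
Leg 3: heading=307.4°, groundspeed=126.3 kt
Leg 4: heading=41.9°, groundspeed=119.4 kt
Leg 5: heading=312.3°, groundspeed=125.9 kt
Leg 6: heading=318.4°, groundspeed=125.4 kt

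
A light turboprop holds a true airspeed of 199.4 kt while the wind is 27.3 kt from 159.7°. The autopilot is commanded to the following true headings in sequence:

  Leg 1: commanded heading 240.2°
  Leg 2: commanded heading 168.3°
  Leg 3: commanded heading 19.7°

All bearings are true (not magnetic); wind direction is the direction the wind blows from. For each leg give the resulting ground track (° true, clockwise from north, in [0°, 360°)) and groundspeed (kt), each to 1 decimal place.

Leg 1: heading 240.2°; drift +7.9° → track 248.1°, groundspeed 196.7 kt
Leg 2: heading 168.3°; drift +1.4° → track 169.7°, groundspeed 172.5 kt
Leg 3: heading 19.7°; drift -4.6° → track 15.1°, groundspeed 221.0 kt

Leg 1: track=248.1°, groundspeed=196.7 kt
Leg 2: track=169.7°, groundspeed=172.5 kt
Leg 3: track=15.1°, groundspeed=221.0 kt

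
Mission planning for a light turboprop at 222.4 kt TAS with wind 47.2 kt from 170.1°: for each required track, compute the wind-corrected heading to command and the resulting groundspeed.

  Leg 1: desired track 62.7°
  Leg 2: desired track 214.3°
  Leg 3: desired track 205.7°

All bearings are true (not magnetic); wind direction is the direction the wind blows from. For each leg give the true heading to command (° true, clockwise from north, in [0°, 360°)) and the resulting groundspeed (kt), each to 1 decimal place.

Leg 1: desired track 62.7°; wind correction +11.7° → command heading 74.4°, groundspeed 231.9 kt
Leg 2: desired track 214.3°; wind correction -8.5° → command heading 205.8°, groundspeed 186.1 kt
Leg 3: desired track 205.7°; wind correction -7.1° → command heading 198.6°, groundspeed 182.3 kt

Leg 1: heading=74.4°, groundspeed=231.9 kt
Leg 2: heading=205.8°, groundspeed=186.1 kt
Leg 3: heading=198.6°, groundspeed=182.3 kt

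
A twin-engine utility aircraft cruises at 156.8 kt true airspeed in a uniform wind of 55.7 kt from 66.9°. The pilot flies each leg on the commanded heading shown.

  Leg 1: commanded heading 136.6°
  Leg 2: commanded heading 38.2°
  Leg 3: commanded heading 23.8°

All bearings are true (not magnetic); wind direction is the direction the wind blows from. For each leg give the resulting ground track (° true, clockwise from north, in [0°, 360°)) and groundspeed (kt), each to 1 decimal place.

Leg 1: track=157.4°, groundspeed=147.1 kt
Leg 2: track=24.3°, groundspeed=111.2 kt
Leg 3: track=5.7°, groundspeed=122.2 kt

Leg 1: heading 136.6°; drift +20.8° → track 157.4°, groundspeed 147.1 kt
Leg 2: heading 38.2°; drift -13.9° → track 24.3°, groundspeed 111.2 kt
Leg 3: heading 23.8°; drift -18.1° → track 5.7°, groundspeed 122.2 kt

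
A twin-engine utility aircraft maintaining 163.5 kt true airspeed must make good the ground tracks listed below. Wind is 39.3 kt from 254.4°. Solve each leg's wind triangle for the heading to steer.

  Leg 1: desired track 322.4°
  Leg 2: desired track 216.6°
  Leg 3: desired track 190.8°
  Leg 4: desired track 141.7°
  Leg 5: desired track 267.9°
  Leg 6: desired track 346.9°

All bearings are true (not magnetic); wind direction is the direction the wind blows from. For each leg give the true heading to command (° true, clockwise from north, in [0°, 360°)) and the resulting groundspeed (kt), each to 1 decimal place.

Leg 1: heading=309.5°, groundspeed=144.7 kt
Leg 2: heading=225.1°, groundspeed=130.7 kt
Leg 3: heading=203.2°, groundspeed=142.2 kt
Leg 4: heading=154.5°, groundspeed=174.6 kt
Leg 5: heading=264.7°, groundspeed=125.0 kt
Leg 6: heading=333.0°, groundspeed=160.4 kt

Leg 1: desired track 322.4°; wind correction -12.9° → command heading 309.5°, groundspeed 144.7 kt
Leg 2: desired track 216.6°; wind correction +8.5° → command heading 225.1°, groundspeed 130.7 kt
Leg 3: desired track 190.8°; wind correction +12.4° → command heading 203.2°, groundspeed 142.2 kt
Leg 4: desired track 141.7°; wind correction +12.8° → command heading 154.5°, groundspeed 174.6 kt
Leg 5: desired track 267.9°; wind correction -3.2° → command heading 264.7°, groundspeed 125.0 kt
Leg 6: desired track 346.9°; wind correction -13.9° → command heading 333.0°, groundspeed 160.4 kt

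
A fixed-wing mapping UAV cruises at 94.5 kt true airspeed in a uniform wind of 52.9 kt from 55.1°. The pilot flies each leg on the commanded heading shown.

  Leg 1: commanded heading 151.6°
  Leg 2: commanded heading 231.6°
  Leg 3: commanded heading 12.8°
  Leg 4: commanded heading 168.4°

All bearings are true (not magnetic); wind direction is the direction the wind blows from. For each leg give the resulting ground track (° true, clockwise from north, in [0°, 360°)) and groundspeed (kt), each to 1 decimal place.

Leg 1: track=179.2°, groundspeed=113.4 kt
Leg 2: track=232.9°, groundspeed=147.3 kt
Leg 3: track=340.1°, groundspeed=65.8 kt
Leg 4: track=191.2°, groundspeed=125.2 kt

Leg 1: heading 151.6°; drift +27.6° → track 179.2°, groundspeed 113.4 kt
Leg 2: heading 231.6°; drift +1.3° → track 232.9°, groundspeed 147.3 kt
Leg 3: heading 12.8°; drift -32.7° → track 340.1°, groundspeed 65.8 kt
Leg 4: heading 168.4°; drift +22.8° → track 191.2°, groundspeed 125.2 kt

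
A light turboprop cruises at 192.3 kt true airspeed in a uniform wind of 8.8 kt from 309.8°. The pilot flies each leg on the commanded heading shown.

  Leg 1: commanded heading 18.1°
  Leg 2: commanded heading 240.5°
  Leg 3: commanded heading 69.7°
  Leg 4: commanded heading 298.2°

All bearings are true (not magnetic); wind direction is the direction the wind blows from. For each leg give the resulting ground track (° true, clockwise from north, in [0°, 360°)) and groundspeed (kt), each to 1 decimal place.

Leg 1: track=20.6°, groundspeed=189.2 kt
Leg 2: track=238.0°, groundspeed=189.4 kt
Leg 3: track=71.9°, groundspeed=196.8 kt
Leg 4: track=297.6°, groundspeed=183.7 kt

Leg 1: heading 18.1°; drift +2.5° → track 20.6°, groundspeed 189.2 kt
Leg 2: heading 240.5°; drift -2.5° → track 238.0°, groundspeed 189.4 kt
Leg 3: heading 69.7°; drift +2.2° → track 71.9°, groundspeed 196.8 kt
Leg 4: heading 298.2°; drift -0.6° → track 297.6°, groundspeed 183.7 kt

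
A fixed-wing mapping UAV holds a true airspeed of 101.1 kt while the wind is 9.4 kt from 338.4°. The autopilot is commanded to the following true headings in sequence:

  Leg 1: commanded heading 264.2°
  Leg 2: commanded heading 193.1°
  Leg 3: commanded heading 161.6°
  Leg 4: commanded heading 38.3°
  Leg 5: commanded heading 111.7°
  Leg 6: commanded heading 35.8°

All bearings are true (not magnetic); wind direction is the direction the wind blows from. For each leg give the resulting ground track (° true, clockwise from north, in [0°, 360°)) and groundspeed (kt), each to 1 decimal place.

Leg 1: track=259.0°, groundspeed=99.0 kt
Leg 2: track=190.3°, groundspeed=109.0 kt
Leg 3: track=161.3°, groundspeed=110.5 kt
Leg 4: track=43.1°, groundspeed=96.7 kt
Leg 5: track=115.3°, groundspeed=107.8 kt
Leg 6: track=40.5°, groundspeed=96.4 kt

Leg 1: heading 264.2°; drift -5.2° → track 259.0°, groundspeed 99.0 kt
Leg 2: heading 193.1°; drift -2.8° → track 190.3°, groundspeed 109.0 kt
Leg 3: heading 161.6°; drift -0.3° → track 161.3°, groundspeed 110.5 kt
Leg 4: heading 38.3°; drift +4.8° → track 43.1°, groundspeed 96.7 kt
Leg 5: heading 111.7°; drift +3.6° → track 115.3°, groundspeed 107.8 kt
Leg 6: heading 35.8°; drift +4.7° → track 40.5°, groundspeed 96.4 kt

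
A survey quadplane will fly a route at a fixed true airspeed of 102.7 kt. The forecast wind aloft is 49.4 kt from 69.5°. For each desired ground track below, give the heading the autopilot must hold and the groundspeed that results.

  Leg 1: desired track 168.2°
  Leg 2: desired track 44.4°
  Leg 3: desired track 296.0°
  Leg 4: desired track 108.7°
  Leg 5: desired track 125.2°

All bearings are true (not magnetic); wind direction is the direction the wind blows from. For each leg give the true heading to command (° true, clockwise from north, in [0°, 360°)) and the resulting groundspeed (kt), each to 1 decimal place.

Leg 1: desired track 168.2°; wind correction -28.4° → command heading 139.8°, groundspeed 97.8 kt
Leg 2: desired track 44.4°; wind correction +11.8° → command heading 56.2°, groundspeed 55.8 kt
Leg 3: desired track 296.0°; wind correction +20.4° → command heading 316.4°, groundspeed 130.3 kt
Leg 4: desired track 108.7°; wind correction -17.7° → command heading 91.0°, groundspeed 59.6 kt
Leg 5: desired track 125.2°; wind correction -23.4° → command heading 101.8°, groundspeed 66.4 kt

Leg 1: heading=139.8°, groundspeed=97.8 kt
Leg 2: heading=56.2°, groundspeed=55.8 kt
Leg 3: heading=316.4°, groundspeed=130.3 kt
Leg 4: heading=91.0°, groundspeed=59.6 kt
Leg 5: heading=101.8°, groundspeed=66.4 kt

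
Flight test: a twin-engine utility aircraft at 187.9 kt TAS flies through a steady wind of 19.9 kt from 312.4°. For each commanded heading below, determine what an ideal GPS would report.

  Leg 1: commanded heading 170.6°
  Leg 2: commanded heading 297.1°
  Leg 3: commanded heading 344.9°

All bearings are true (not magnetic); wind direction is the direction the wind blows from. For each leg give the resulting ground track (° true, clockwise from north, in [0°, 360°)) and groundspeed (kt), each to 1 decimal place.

Leg 1: track=167.1°, groundspeed=203.9 kt
Leg 2: track=295.3°, groundspeed=168.8 kt
Leg 3: track=348.5°, groundspeed=171.5 kt

Leg 1: heading 170.6°; drift -3.5° → track 167.1°, groundspeed 203.9 kt
Leg 2: heading 297.1°; drift -1.8° → track 295.3°, groundspeed 168.8 kt
Leg 3: heading 344.9°; drift +3.6° → track 348.5°, groundspeed 171.5 kt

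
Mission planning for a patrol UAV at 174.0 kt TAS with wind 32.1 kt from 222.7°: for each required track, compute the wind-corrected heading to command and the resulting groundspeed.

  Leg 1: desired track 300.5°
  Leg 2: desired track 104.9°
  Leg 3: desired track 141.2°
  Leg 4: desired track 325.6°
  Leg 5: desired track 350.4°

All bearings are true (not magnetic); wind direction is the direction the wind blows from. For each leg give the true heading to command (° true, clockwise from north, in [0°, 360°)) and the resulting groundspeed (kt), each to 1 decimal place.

Leg 1: desired track 300.5°; wind correction -10.4° → command heading 290.1°, groundspeed 164.4 kt
Leg 2: desired track 104.9°; wind correction +9.4° → command heading 114.3°, groundspeed 186.6 kt
Leg 3: desired track 141.2°; wind correction +10.5° → command heading 151.7°, groundspeed 166.3 kt
Leg 4: desired track 325.6°; wind correction -10.4° → command heading 315.2°, groundspeed 178.3 kt
Leg 5: desired track 350.4°; wind correction -8.4° → command heading 342.0°, groundspeed 191.8 kt

Leg 1: heading=290.1°, groundspeed=164.4 kt
Leg 2: heading=114.3°, groundspeed=186.6 kt
Leg 3: heading=151.7°, groundspeed=166.3 kt
Leg 4: heading=315.2°, groundspeed=178.3 kt
Leg 5: heading=342.0°, groundspeed=191.8 kt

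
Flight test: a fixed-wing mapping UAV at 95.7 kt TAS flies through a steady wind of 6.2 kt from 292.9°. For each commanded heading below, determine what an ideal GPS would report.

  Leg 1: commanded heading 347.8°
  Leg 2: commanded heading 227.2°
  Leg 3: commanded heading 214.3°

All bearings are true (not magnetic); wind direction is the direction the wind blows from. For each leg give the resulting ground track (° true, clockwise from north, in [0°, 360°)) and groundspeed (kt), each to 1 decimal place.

Leg 1: track=351.0°, groundspeed=92.3 kt
Leg 2: track=223.7°, groundspeed=93.3 kt
Leg 3: track=210.6°, groundspeed=94.7 kt

Leg 1: heading 347.8°; drift +3.2° → track 351.0°, groundspeed 92.3 kt
Leg 2: heading 227.2°; drift -3.5° → track 223.7°, groundspeed 93.3 kt
Leg 3: heading 214.3°; drift -3.7° → track 210.6°, groundspeed 94.7 kt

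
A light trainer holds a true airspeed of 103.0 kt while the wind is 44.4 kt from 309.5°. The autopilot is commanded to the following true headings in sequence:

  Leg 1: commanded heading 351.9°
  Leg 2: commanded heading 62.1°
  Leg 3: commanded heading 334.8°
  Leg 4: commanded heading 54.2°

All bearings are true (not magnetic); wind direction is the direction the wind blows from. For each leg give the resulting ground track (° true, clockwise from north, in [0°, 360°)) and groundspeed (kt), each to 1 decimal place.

Leg 1: heading 351.9°; drift +23.1° → track 15.0°, groundspeed 76.3 kt
Leg 2: heading 62.1°; drift +18.9° → track 81.0°, groundspeed 126.9 kt
Leg 3: heading 334.8°; drift +16.8° → track 351.6°, groundspeed 65.7 kt
Leg 4: heading 54.2°; drift +20.6° → track 74.8°, groundspeed 122.1 kt

Leg 1: track=15.0°, groundspeed=76.3 kt
Leg 2: track=81.0°, groundspeed=126.9 kt
Leg 3: track=351.6°, groundspeed=65.7 kt
Leg 4: track=74.8°, groundspeed=122.1 kt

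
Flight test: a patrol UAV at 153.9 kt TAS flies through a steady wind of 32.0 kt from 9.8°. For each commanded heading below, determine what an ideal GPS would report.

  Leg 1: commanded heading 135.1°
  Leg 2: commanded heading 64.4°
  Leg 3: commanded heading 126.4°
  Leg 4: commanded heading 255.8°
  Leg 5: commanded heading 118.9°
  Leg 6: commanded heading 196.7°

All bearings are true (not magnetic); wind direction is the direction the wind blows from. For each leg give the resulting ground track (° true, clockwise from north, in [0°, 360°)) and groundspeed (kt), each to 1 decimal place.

Leg 1: track=143.7°, groundspeed=174.4 kt
Leg 2: track=75.3°, groundspeed=137.9 kt
Leg 3: track=136.1°, groundspeed=170.6 kt
Leg 4: track=245.9°, groundspeed=169.5 kt
Leg 5: track=129.3°, groundspeed=167.1 kt
Leg 6: track=195.5°, groundspeed=185.7 kt

Leg 1: heading 135.1°; drift +8.6° → track 143.7°, groundspeed 174.4 kt
Leg 2: heading 64.4°; drift +10.9° → track 75.3°, groundspeed 137.9 kt
Leg 3: heading 126.4°; drift +9.7° → track 136.1°, groundspeed 170.6 kt
Leg 4: heading 255.8°; drift -9.9° → track 245.9°, groundspeed 169.5 kt
Leg 5: heading 118.9°; drift +10.4° → track 129.3°, groundspeed 167.1 kt
Leg 6: heading 196.7°; drift -1.2° → track 195.5°, groundspeed 185.7 kt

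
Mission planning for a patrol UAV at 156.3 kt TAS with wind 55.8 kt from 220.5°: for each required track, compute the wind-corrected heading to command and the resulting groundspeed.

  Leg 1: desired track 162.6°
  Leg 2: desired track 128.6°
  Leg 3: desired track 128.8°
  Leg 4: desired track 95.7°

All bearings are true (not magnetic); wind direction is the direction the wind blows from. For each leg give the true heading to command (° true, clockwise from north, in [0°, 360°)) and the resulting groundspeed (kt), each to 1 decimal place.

Leg 1: desired track 162.6°; wind correction +17.6° → command heading 180.2°, groundspeed 119.3 kt
Leg 2: desired track 128.6°; wind correction +20.9° → command heading 149.5°, groundspeed 147.9 kt
Leg 3: desired track 128.8°; wind correction +20.9° → command heading 149.7°, groundspeed 147.7 kt
Leg 4: desired track 95.7°; wind correction +17.0° → command heading 112.7°, groundspeed 181.3 kt

Leg 1: heading=180.2°, groundspeed=119.3 kt
Leg 2: heading=149.5°, groundspeed=147.9 kt
Leg 3: heading=149.7°, groundspeed=147.7 kt
Leg 4: heading=112.7°, groundspeed=181.3 kt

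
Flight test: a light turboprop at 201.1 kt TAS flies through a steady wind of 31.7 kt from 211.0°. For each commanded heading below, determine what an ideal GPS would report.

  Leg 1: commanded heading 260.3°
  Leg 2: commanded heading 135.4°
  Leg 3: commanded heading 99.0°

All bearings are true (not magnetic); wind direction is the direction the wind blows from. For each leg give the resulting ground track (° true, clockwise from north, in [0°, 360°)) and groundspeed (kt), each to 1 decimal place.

Leg 1: track=267.9°, groundspeed=182.0 kt
Leg 2: track=126.4°, groundspeed=195.6 kt
Leg 3: track=91.1°, groundspeed=215.0 kt

Leg 1: heading 260.3°; drift +7.6° → track 267.9°, groundspeed 182.0 kt
Leg 2: heading 135.4°; drift -9.0° → track 126.4°, groundspeed 195.6 kt
Leg 3: heading 99.0°; drift -7.9° → track 91.1°, groundspeed 215.0 kt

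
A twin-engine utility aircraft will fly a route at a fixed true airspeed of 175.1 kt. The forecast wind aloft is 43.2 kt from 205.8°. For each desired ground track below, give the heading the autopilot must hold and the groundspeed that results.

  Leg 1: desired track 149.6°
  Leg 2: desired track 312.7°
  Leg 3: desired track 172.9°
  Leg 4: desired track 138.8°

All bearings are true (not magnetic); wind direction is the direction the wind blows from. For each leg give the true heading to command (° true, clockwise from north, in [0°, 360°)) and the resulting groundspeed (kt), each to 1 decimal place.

Leg 1: heading=161.4°, groundspeed=147.3 kt
Leg 2: heading=299.0°, groundspeed=182.7 kt
Leg 3: heading=180.6°, groundspeed=137.2 kt
Leg 4: heading=151.9°, groundspeed=153.6 kt

Leg 1: desired track 149.6°; wind correction +11.8° → command heading 161.4°, groundspeed 147.3 kt
Leg 2: desired track 312.7°; wind correction -13.7° → command heading 299.0°, groundspeed 182.7 kt
Leg 3: desired track 172.9°; wind correction +7.7° → command heading 180.6°, groundspeed 137.2 kt
Leg 4: desired track 138.8°; wind correction +13.1° → command heading 151.9°, groundspeed 153.6 kt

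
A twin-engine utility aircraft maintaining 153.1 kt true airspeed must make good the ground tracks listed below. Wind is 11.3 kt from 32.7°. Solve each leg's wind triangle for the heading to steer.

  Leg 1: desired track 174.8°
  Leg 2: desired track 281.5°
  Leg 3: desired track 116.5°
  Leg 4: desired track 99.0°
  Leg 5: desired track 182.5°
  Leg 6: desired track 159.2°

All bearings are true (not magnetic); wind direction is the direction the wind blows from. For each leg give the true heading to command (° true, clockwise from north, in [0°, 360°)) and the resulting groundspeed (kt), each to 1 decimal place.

Leg 1: desired track 174.8°; wind correction -2.6° → command heading 172.2°, groundspeed 161.9 kt
Leg 2: desired track 281.5°; wind correction +3.9° → command heading 285.4°, groundspeed 156.8 kt
Leg 3: desired track 116.5°; wind correction -4.2° → command heading 112.3°, groundspeed 151.5 kt
Leg 4: desired track 99.0°; wind correction -3.9° → command heading 95.1°, groundspeed 148.2 kt
Leg 5: desired track 182.5°; wind correction -2.1° → command heading 180.4°, groundspeed 162.8 kt
Leg 6: desired track 159.2°; wind correction -3.4° → command heading 155.8°, groundspeed 159.6 kt

Leg 1: heading=172.2°, groundspeed=161.9 kt
Leg 2: heading=285.4°, groundspeed=156.8 kt
Leg 3: heading=112.3°, groundspeed=151.5 kt
Leg 4: heading=95.1°, groundspeed=148.2 kt
Leg 5: heading=180.4°, groundspeed=162.8 kt
Leg 6: heading=155.8°, groundspeed=159.6 kt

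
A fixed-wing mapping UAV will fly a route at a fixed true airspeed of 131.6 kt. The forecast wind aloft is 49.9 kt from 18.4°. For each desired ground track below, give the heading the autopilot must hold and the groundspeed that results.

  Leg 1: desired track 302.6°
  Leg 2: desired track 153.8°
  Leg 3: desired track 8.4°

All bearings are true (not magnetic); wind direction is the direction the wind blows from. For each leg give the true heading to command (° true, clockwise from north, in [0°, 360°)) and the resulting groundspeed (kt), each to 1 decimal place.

Leg 1: desired track 302.6°; wind correction +21.6° → command heading 324.2°, groundspeed 110.1 kt
Leg 2: desired track 153.8°; wind correction -15.4° → command heading 138.4°, groundspeed 162.4 kt
Leg 3: desired track 8.4°; wind correction +3.8° → command heading 12.2°, groundspeed 82.2 kt

Leg 1: heading=324.2°, groundspeed=110.1 kt
Leg 2: heading=138.4°, groundspeed=162.4 kt
Leg 3: heading=12.2°, groundspeed=82.2 kt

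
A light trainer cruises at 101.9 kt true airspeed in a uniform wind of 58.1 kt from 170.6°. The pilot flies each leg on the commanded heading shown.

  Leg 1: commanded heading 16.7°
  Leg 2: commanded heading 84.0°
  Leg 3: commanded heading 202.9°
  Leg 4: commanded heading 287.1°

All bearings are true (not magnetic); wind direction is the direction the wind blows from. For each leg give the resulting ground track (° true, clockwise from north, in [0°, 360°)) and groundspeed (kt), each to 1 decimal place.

Leg 1: heading 16.7°; drift -9.4° → track 7.3°, groundspeed 156.2 kt
Leg 2: heading 84.0°; drift -30.5° → track 53.5°, groundspeed 114.3 kt
Leg 3: heading 202.9°; drift +30.5° → track 233.4°, groundspeed 61.2 kt
Leg 4: heading 287.1°; drift +22.1° → track 309.2°, groundspeed 138.0 kt

Leg 1: track=7.3°, groundspeed=156.2 kt
Leg 2: track=53.5°, groundspeed=114.3 kt
Leg 3: track=233.4°, groundspeed=61.2 kt
Leg 4: track=309.2°, groundspeed=138.0 kt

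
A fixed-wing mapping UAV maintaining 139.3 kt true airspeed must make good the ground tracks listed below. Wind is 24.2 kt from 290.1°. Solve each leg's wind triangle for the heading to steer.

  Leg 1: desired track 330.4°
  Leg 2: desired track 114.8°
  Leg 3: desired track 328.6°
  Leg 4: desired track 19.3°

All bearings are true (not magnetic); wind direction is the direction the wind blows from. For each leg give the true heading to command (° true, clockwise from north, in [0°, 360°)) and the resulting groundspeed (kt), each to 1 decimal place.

Leg 1: heading=323.9°, groundspeed=120.0 kt
Leg 2: heading=115.6°, groundspeed=163.4 kt
Leg 3: heading=322.4°, groundspeed=119.5 kt
Leg 4: heading=9.3°, groundspeed=136.8 kt

Leg 1: desired track 330.4°; wind correction -6.5° → command heading 323.9°, groundspeed 120.0 kt
Leg 2: desired track 114.8°; wind correction +0.8° → command heading 115.6°, groundspeed 163.4 kt
Leg 3: desired track 328.6°; wind correction -6.2° → command heading 322.4°, groundspeed 119.5 kt
Leg 4: desired track 19.3°; wind correction -10.0° → command heading 9.3°, groundspeed 136.8 kt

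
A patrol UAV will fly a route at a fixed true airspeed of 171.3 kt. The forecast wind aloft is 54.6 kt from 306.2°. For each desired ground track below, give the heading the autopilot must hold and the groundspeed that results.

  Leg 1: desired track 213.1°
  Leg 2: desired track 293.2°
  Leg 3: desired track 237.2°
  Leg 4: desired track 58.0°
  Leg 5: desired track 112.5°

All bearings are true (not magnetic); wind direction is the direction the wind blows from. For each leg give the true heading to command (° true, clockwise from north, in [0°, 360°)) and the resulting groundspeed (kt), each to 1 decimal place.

Leg 1: heading=231.7°, groundspeed=165.3 kt
Leg 2: heading=297.3°, groundspeed=117.7 kt
Leg 3: heading=254.5°, groundspeed=144.0 kt
Leg 4: heading=40.8°, groundspeed=183.9 kt
Leg 5: heading=108.2°, groundspeed=223.9 kt

Leg 1: desired track 213.1°; wind correction +18.6° → command heading 231.7°, groundspeed 165.3 kt
Leg 2: desired track 293.2°; wind correction +4.1° → command heading 297.3°, groundspeed 117.7 kt
Leg 3: desired track 237.2°; wind correction +17.3° → command heading 254.5°, groundspeed 144.0 kt
Leg 4: desired track 58.0°; wind correction -17.2° → command heading 40.8°, groundspeed 183.9 kt
Leg 5: desired track 112.5°; wind correction -4.3° → command heading 108.2°, groundspeed 223.9 kt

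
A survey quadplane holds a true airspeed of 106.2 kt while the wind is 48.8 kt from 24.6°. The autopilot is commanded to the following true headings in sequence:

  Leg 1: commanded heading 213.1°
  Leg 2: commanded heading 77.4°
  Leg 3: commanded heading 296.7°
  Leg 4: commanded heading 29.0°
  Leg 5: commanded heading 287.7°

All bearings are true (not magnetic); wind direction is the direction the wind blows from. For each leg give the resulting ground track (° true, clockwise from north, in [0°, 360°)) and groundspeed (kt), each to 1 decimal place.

Leg 1: track=210.4°, groundspeed=154.6 kt
Leg 2: track=104.3°, groundspeed=86.0 kt
Leg 3: track=271.7°, groundspeed=115.2 kt
Leg 4: track=32.7°, groundspeed=57.7 kt
Leg 5: track=264.3°, groundspeed=122.1 kt

Leg 1: heading 213.1°; drift -2.7° → track 210.4°, groundspeed 154.6 kt
Leg 2: heading 77.4°; drift +26.9° → track 104.3°, groundspeed 86.0 kt
Leg 3: heading 296.7°; drift -25.0° → track 271.7°, groundspeed 115.2 kt
Leg 4: heading 29.0°; drift +3.7° → track 32.7°, groundspeed 57.7 kt
Leg 5: heading 287.7°; drift -23.4° → track 264.3°, groundspeed 122.1 kt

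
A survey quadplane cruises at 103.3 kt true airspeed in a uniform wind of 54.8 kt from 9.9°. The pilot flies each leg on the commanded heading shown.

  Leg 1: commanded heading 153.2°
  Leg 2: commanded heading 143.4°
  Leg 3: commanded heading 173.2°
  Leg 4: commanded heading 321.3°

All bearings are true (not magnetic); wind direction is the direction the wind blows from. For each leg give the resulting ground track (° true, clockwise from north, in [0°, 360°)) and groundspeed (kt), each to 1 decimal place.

Leg 1: track=165.7°, groundspeed=150.8 kt
Leg 2: track=159.1°, groundspeed=146.5 kt
Leg 3: track=179.0°, groundspeed=156.6 kt
Leg 4: track=289.8°, groundspeed=78.7 kt

Leg 1: heading 153.2°; drift +12.5° → track 165.7°, groundspeed 150.8 kt
Leg 2: heading 143.4°; drift +15.7° → track 159.1°, groundspeed 146.5 kt
Leg 3: heading 173.2°; drift +5.8° → track 179.0°, groundspeed 156.6 kt
Leg 4: heading 321.3°; drift -31.5° → track 289.8°, groundspeed 78.7 kt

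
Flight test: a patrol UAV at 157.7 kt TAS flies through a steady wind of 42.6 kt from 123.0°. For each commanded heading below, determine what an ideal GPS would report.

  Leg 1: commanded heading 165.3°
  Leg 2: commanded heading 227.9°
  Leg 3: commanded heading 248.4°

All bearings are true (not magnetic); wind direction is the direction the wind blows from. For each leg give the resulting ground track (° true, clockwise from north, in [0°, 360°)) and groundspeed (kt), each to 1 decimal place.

Leg 1: track=178.1°, groundspeed=129.4 kt
Leg 2: track=241.6°, groundspeed=173.6 kt
Leg 3: track=259.2°, groundspeed=185.7 kt

Leg 1: heading 165.3°; drift +12.8° → track 178.1°, groundspeed 129.4 kt
Leg 2: heading 227.9°; drift +13.7° → track 241.6°, groundspeed 173.6 kt
Leg 3: heading 248.4°; drift +10.8° → track 259.2°, groundspeed 185.7 kt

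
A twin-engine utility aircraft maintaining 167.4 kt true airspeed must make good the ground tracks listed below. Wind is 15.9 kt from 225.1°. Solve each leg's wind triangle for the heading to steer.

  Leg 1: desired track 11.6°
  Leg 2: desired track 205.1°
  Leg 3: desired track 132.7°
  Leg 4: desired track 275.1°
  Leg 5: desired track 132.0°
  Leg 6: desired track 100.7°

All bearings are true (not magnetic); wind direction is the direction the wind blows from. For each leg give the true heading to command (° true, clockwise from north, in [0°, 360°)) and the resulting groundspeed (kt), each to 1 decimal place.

Leg 1: desired track 11.6°; wind correction -3.0° → command heading 8.6°, groundspeed 180.4 kt
Leg 2: desired track 205.1°; wind correction +1.9° → command heading 207.0°, groundspeed 152.4 kt
Leg 3: desired track 132.7°; wind correction +5.4° → command heading 138.1°, groundspeed 167.3 kt
Leg 4: desired track 275.1°; wind correction -4.2° → command heading 270.9°, groundspeed 156.7 kt
Leg 5: desired track 132.0°; wind correction +5.4° → command heading 137.4°, groundspeed 167.5 kt
Leg 6: desired track 100.7°; wind correction +4.5° → command heading 105.2°, groundspeed 175.9 kt

Leg 1: heading=8.6°, groundspeed=180.4 kt
Leg 2: heading=207.0°, groundspeed=152.4 kt
Leg 3: heading=138.1°, groundspeed=167.3 kt
Leg 4: heading=270.9°, groundspeed=156.7 kt
Leg 5: heading=137.4°, groundspeed=167.5 kt
Leg 6: heading=105.2°, groundspeed=175.9 kt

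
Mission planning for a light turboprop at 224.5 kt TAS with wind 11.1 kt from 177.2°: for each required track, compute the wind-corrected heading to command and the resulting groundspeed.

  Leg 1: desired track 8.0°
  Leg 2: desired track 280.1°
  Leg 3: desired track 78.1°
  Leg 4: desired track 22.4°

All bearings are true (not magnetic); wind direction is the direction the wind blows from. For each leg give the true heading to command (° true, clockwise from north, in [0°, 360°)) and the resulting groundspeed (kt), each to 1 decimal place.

Leg 1: desired track 8.0°; wind correction +0.5° → command heading 8.5°, groundspeed 235.4 kt
Leg 2: desired track 280.1°; wind correction -2.8° → command heading 277.3°, groundspeed 226.7 kt
Leg 3: desired track 78.1°; wind correction +2.8° → command heading 80.9°, groundspeed 226.0 kt
Leg 4: desired track 22.4°; wind correction +1.2° → command heading 23.6°, groundspeed 234.5 kt

Leg 1: heading=8.5°, groundspeed=235.4 kt
Leg 2: heading=277.3°, groundspeed=226.7 kt
Leg 3: heading=80.9°, groundspeed=226.0 kt
Leg 4: heading=23.6°, groundspeed=234.5 kt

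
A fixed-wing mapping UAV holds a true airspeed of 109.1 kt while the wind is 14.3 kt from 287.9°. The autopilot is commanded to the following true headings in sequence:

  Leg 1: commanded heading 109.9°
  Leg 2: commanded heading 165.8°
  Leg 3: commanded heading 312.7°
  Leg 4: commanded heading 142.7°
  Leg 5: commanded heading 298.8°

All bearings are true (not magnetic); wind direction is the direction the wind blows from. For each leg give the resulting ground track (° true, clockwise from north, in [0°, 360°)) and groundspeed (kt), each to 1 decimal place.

Leg 1: track=109.7°, groundspeed=123.4 kt
Leg 2: track=159.9°, groundspeed=117.3 kt
Leg 3: track=316.3°, groundspeed=96.3 kt
Leg 4: track=138.8°, groundspeed=121.1 kt
Leg 5: track=300.4°, groundspeed=95.1 kt

Leg 1: heading 109.9°; drift -0.2° → track 109.7°, groundspeed 123.4 kt
Leg 2: heading 165.8°; drift -5.9° → track 159.9°, groundspeed 117.3 kt
Leg 3: heading 312.7°; drift +3.6° → track 316.3°, groundspeed 96.3 kt
Leg 4: heading 142.7°; drift -3.9° → track 138.8°, groundspeed 121.1 kt
Leg 5: heading 298.8°; drift +1.6° → track 300.4°, groundspeed 95.1 kt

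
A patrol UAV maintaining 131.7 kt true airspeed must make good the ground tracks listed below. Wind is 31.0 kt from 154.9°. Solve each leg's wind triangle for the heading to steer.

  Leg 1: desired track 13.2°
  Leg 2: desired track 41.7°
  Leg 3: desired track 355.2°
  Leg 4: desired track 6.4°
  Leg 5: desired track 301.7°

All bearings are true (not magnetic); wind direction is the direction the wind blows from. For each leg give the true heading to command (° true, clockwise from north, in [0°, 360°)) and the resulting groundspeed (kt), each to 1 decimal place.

Leg 1: heading=21.6°, groundspeed=154.6 kt
Leg 2: heading=54.2°, groundspeed=140.8 kt
Leg 3: heading=359.9°, groundspeed=160.3 kt
Leg 4: heading=13.5°, groundspeed=157.1 kt
Leg 5: heading=294.3°, groundspeed=156.5 kt

Leg 1: desired track 13.2°; wind correction +8.4° → command heading 21.6°, groundspeed 154.6 kt
Leg 2: desired track 41.7°; wind correction +12.5° → command heading 54.2°, groundspeed 140.8 kt
Leg 3: desired track 355.2°; wind correction +4.7° → command heading 359.9°, groundspeed 160.3 kt
Leg 4: desired track 6.4°; wind correction +7.1° → command heading 13.5°, groundspeed 157.1 kt
Leg 5: desired track 301.7°; wind correction -7.4° → command heading 294.3°, groundspeed 156.5 kt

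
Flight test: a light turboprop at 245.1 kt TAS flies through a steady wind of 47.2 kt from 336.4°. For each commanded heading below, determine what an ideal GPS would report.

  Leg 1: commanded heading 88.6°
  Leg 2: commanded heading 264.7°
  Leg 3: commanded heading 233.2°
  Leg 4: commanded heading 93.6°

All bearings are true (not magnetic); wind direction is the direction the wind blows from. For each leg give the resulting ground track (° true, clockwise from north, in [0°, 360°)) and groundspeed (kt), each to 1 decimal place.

Leg 1: heading 88.6°; drift +9.4° → track 98.0°, groundspeed 266.5 kt
Leg 2: heading 264.7°; drift -11.0° → track 253.7°, groundspeed 234.6 kt
Leg 3: heading 233.2°; drift -10.2° → track 223.0°, groundspeed 260.0 kt
Leg 4: heading 93.6°; drift +8.9° → track 102.5°, groundspeed 270.0 kt

Leg 1: track=98.0°, groundspeed=266.5 kt
Leg 2: track=253.7°, groundspeed=234.6 kt
Leg 3: track=223.0°, groundspeed=260.0 kt
Leg 4: track=102.5°, groundspeed=270.0 kt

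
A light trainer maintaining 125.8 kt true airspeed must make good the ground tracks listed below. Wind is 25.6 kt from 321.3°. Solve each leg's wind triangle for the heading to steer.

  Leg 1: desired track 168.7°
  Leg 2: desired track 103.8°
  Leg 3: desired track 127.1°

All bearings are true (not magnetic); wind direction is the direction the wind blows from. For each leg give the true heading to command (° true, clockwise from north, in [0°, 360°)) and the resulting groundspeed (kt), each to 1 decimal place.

Leg 1: heading=174.1°, groundspeed=148.0 kt
Leg 2: heading=96.7°, groundspeed=145.1 kt
Leg 3: heading=124.2°, groundspeed=150.5 kt

Leg 1: desired track 168.7°; wind correction +5.4° → command heading 174.1°, groundspeed 148.0 kt
Leg 2: desired track 103.8°; wind correction -7.1° → command heading 96.7°, groundspeed 145.1 kt
Leg 3: desired track 127.1°; wind correction -2.9° → command heading 124.2°, groundspeed 150.5 kt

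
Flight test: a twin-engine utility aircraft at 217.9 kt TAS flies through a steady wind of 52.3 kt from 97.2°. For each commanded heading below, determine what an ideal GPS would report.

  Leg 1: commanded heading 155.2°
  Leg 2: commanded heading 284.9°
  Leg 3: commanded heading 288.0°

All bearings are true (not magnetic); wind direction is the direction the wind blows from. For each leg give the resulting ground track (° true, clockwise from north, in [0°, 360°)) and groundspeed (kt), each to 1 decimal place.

Leg 1: heading 155.2°; drift +13.1° → track 168.3°, groundspeed 195.3 kt
Leg 2: heading 284.9°; drift -1.5° → track 283.4°, groundspeed 269.8 kt
Leg 3: heading 288.0°; drift -2.1° → track 285.9°, groundspeed 269.5 kt

Leg 1: track=168.3°, groundspeed=195.3 kt
Leg 2: track=283.4°, groundspeed=269.8 kt
Leg 3: track=285.9°, groundspeed=269.5 kt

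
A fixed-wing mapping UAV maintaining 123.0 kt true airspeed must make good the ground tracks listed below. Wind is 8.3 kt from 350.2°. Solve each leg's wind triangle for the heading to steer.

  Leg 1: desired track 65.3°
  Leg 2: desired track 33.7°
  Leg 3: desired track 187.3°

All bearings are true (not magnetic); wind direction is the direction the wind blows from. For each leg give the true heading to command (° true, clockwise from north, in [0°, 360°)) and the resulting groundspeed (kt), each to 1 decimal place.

Leg 1: desired track 65.3°; wind correction -3.7° → command heading 61.6°, groundspeed 120.6 kt
Leg 2: desired track 33.7°; wind correction -2.7° → command heading 31.0°, groundspeed 116.8 kt
Leg 3: desired track 187.3°; wind correction +1.1° → command heading 188.4°, groundspeed 130.9 kt

Leg 1: heading=61.6°, groundspeed=120.6 kt
Leg 2: heading=31.0°, groundspeed=116.8 kt
Leg 3: heading=188.4°, groundspeed=130.9 kt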